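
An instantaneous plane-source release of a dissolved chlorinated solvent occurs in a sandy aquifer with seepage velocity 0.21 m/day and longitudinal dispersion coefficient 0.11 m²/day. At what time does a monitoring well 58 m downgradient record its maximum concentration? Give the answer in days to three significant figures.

274 days

For the 1D instantaneous-source solution, setting ∂C/∂t = 0 at fixed x gives v²t² + 2Dt − x² = 0, so t = (√(D² + v²x²) − D)/v².
√(D² + v²x²) = √(0.11² + 0.21² × 58²) = 12.18; v² = 0.0441.
t = (12.18 − 0.11)/0.0441 = 274 days (vs. the pure-advection estimate x/v = 276 d).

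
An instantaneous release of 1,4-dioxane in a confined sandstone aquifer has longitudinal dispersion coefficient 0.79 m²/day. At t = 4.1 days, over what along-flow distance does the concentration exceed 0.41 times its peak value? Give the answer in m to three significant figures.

6.80 m

The plume is Gaussian with σ = √(2Dt) = √(2 × 0.79 × 4.1) = 2.545 m.
C/C_peak = exp(−Δx²/(2σ²)) = 0.41 ⇒ Δx = σ·√(−2 ln 0.41) = 2.545 × 1.335 = 3.398 m.
Width = 2Δx = 6.80 m.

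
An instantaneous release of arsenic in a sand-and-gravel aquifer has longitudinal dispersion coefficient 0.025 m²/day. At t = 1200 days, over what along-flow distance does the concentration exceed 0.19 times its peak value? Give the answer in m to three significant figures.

The plume is Gaussian with σ = √(2Dt) = √(2 × 0.025 × 1200) = 7.746 m.
C/C_peak = exp(−Δx²/(2σ²)) = 0.19 ⇒ Δx = σ·√(−2 ln 0.19) = 7.746 × 1.822 = 14.11 m.
Width = 2Δx = 28.2 m.

28.2 m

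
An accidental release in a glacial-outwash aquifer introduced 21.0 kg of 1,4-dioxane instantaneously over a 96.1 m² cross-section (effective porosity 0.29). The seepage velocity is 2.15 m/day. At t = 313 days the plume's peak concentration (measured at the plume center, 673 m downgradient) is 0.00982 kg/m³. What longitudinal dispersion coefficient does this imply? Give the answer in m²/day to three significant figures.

At the plume center C_max = M/(n_e·A·√(4πDt)), so D = M²/(4πt·(n_e·A·C_max)²).
n_e·A·C_max = 0.29 × 96.1 × 0.00982 = 0.2737 kg/m.
D = 21.0²/(4π × 313 × 0.2737²) = 1.50 m²/day.

1.50 m²/day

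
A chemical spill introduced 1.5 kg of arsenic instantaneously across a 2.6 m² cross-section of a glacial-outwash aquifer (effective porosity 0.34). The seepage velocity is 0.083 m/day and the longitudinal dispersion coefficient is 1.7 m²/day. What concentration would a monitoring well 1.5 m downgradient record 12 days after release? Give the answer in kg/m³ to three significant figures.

0.106 kg/m³

For an instantaneous plane source, C(x,t) = M/(n_e·A·√(4πDt)) · exp(−(x−vt)²/(4Dt)), with n_e·A the pore (flow) area.
Plume center vt = 0.083 × 12 = 0.996 m, so the well at 1.5 m is 0.504 m downgradient of the peak.
√(4πDt) = 16.01 m, giving peak height M/(n_e·A·√(4πDt)) = 1.5/(0.34 × 2.6 × 16.01) = 0.1060 kg/m³.
(x−vt)²/(4Dt) = (0.504)²/(4 × 1.7 × 12) = 0.003113; exp(−0.003113) = 0.9969.
C = 0.1060 × 0.9969 = 0.106 kg/m³.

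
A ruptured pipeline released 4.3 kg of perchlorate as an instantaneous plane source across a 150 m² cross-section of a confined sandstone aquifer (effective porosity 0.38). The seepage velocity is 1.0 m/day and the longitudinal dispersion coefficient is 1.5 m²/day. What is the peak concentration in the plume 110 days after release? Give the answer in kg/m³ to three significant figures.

0.00166 kg/m³

The peak of an instantaneous 1D plume sits at x = vt; there the Gaussian factor is 1 and C_max = M/(n_e·A·√(4πDt)), where n_e·A is the pore area the mass is dissolved in.
√(4πDt) = √(4π × 1.5 × 110) = 45.54 m, so C_max = 4.3/(0.38 × 150 × 45.54) = 0.00166 kg/m³.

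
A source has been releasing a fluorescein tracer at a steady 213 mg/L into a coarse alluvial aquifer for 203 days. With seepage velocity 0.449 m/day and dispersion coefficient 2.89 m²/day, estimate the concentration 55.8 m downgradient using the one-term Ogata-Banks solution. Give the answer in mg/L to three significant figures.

For a continuous step input, C/C₀ ≈ ½·erfc((x−vt)/(2√(Dt))).
vt = 0.449 × 203 = 91.147 m and 2√(Dt) = 2√(2.89 × 203) = 48.44 m.
Argument (x−vt)/(2√(Dt)) = (55.8 − 91.147)/48.44 = -0.7297; ½·erfc(-0.7297) = 0.8490.
C = 213 × 0.8490 = 181 mg/L.

181 mg/L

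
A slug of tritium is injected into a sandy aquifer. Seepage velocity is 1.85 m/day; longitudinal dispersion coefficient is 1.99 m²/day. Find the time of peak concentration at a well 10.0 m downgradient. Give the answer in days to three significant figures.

For the 1D instantaneous-source solution, setting ∂C/∂t = 0 at fixed x gives v²t² + 2Dt − x² = 0, so t = (√(D² + v²x²) − D)/v².
√(D² + v²x²) = √(1.99² + 1.85² × 10.0²) = 18.61; v² = 3.4225.
t = (18.61 − 1.99)/3.4225 = 4.86 days (vs. the pure-advection estimate x/v = 5.41 d).

4.86 days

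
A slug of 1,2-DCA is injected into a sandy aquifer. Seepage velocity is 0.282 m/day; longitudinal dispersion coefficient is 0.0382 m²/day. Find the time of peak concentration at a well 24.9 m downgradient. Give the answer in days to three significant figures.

For the 1D instantaneous-source solution, setting ∂C/∂t = 0 at fixed x gives v²t² + 2Dt − x² = 0, so t = (√(D² + v²x²) − D)/v².
√(D² + v²x²) = √(0.0382² + 0.282² × 24.9²) = 7.022; v² = 0.079524.
t = (7.022 − 0.0382)/0.079524 = 87.8 days (vs. the pure-advection estimate x/v = 88.3 d).

87.8 days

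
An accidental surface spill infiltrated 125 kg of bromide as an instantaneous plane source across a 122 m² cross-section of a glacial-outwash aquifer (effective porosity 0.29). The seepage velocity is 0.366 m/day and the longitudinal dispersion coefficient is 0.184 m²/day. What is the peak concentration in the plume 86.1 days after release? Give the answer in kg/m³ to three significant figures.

0.250 kg/m³

The peak of an instantaneous 1D plume sits at x = vt; there the Gaussian factor is 1 and C_max = M/(n_e·A·√(4πDt)), where n_e·A is the pore area the mass is dissolved in.
√(4πDt) = √(4π × 0.184 × 86.1) = 14.11 m, so C_max = 125/(0.29 × 122 × 14.11) = 0.250 kg/m³.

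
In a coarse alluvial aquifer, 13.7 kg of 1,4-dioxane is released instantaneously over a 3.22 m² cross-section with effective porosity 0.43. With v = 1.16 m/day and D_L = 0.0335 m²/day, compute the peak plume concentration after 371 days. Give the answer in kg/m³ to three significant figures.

0.792 kg/m³

The peak of an instantaneous 1D plume sits at x = vt; there the Gaussian factor is 1 and C_max = M/(n_e·A·√(4πDt)), where n_e·A is the pore area the mass is dissolved in.
√(4πDt) = √(4π × 0.0335 × 371) = 12.50 m, so C_max = 13.7/(0.43 × 3.22 × 12.50) = 0.792 kg/m³.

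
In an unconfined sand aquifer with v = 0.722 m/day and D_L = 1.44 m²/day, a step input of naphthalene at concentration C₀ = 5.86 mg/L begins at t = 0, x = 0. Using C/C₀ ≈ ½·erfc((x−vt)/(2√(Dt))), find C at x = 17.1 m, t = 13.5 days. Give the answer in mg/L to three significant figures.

0.698 mg/L

For a continuous step input, C/C₀ ≈ ½·erfc((x−vt)/(2√(Dt))).
vt = 0.722 × 13.5 = 9.747 m and 2√(Dt) = 2√(1.44 × 13.5) = 8.818 m.
Argument (x−vt)/(2√(Dt)) = (17.1 − 9.747)/8.818 = 0.8339; ½·erfc(0.8339) = 0.1191.
C = 5.86 × 0.1191 = 0.698 mg/L.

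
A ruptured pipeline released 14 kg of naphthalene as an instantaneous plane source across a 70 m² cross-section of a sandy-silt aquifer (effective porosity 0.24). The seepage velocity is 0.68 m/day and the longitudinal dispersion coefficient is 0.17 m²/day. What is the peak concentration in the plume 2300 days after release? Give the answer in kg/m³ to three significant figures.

The peak of an instantaneous 1D plume sits at x = vt; there the Gaussian factor is 1 and C_max = M/(n_e·A·√(4πDt)), where n_e·A is the pore area the mass is dissolved in.
√(4πDt) = √(4π × 0.17 × 2300) = 70.10 m, so C_max = 14/(0.24 × 70 × 70.10) = 0.0119 kg/m³.

0.0119 kg/m³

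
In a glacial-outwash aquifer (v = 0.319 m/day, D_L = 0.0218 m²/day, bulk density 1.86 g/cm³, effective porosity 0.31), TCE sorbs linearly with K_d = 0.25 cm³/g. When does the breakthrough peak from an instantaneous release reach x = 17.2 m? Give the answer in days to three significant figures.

134 days

Retardation factor R = 1 + ρ_b·K_d/n = 1 + 1.86 × 0.25/0.31 = 2.500.
Sorption retards both mechanisms: v_R = v/R = 0.1276 m/day, D_R = D/R = 0.008720 m²/day.
Peak time from v_R²t² + 2D_R t − x² = 0: t = (√(D_R² + v_R²x²) − D_R)/v_R².
√(D_R² + v_R²x²) = √(0.008720² + 0.1276² × 17.2²) = 2.195; v_R² = 0.01628.
t = (2.195 − 0.008720)/0.01628 = 134 days.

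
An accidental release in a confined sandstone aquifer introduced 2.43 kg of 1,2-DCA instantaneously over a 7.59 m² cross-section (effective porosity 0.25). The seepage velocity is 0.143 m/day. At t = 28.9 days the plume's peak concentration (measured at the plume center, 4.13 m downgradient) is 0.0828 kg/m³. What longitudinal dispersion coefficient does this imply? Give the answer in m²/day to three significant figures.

0.659 m²/day

At the plume center C_max = M/(n_e·A·√(4πDt)), so D = M²/(4πt·(n_e·A·C_max)²).
n_e·A·C_max = 0.25 × 7.59 × 0.0828 = 0.1571 kg/m.
D = 2.43²/(4π × 28.9 × 0.1571²) = 0.659 m²/day.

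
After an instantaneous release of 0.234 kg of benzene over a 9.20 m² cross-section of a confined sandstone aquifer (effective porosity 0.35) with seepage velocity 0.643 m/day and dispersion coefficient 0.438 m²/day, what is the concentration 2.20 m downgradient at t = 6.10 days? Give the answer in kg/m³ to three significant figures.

0.00950 kg/m³

For an instantaneous plane source, C(x,t) = M/(n_e·A·√(4πDt)) · exp(−(x−vt)²/(4Dt)), with n_e·A the pore (flow) area.
Plume center vt = 0.643 × 6.10 = 3.9223 m, so the well at 2.20 m is 1.7223 m upgradient of the peak.
√(4πDt) = 5.794 m, giving peak height M/(n_e·A·√(4πDt)) = 0.234/(0.35 × 9.20 × 5.794) = 0.01254 kg/m³.
(x−vt)²/(4Dt) = (-1.7223)²/(4 × 0.438 × 6.10) = 0.2776; exp(−0.2776) = 0.7576.
C = 0.01254 × 0.7576 = 0.00950 kg/m³.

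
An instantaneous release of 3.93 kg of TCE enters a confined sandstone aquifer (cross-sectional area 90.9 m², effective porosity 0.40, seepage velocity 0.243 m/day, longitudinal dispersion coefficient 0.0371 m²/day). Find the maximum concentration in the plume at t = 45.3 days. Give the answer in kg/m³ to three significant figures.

0.0235 kg/m³

The peak of an instantaneous 1D plume sits at x = vt; there the Gaussian factor is 1 and C_max = M/(n_e·A·√(4πDt)), where n_e·A is the pore area the mass is dissolved in.
√(4πDt) = √(4π × 0.0371 × 45.3) = 4.596 m, so C_max = 3.93/(0.40 × 90.9 × 4.596) = 0.0235 kg/m³.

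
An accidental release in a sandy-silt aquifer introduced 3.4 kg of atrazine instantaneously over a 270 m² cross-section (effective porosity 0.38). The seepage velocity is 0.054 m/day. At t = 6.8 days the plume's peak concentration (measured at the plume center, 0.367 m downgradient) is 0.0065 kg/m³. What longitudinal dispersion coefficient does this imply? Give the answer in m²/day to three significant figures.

0.304 m²/day

At the plume center C_max = M/(n_e·A·√(4πDt)), so D = M²/(4πt·(n_e·A·C_max)²).
n_e·A·C_max = 0.38 × 270 × 0.0065 = 0.6669 kg/m.
D = 3.4²/(4π × 6.8 × 0.6669²) = 0.304 m²/day.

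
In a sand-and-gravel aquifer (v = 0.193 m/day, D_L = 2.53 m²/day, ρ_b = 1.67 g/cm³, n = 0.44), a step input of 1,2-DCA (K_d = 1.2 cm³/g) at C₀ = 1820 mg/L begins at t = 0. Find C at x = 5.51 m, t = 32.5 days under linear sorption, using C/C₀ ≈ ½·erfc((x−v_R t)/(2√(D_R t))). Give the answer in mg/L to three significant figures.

Retardation factor R = 1 + ρ_b·K_d/n = 1 + 1.67 × 1.2/0.44 = 5.555.
Sorption retards both mechanisms: v_R = v/R = 0.03474 m/day, D_R = D/R = 0.4554 m²/day.
v_R·t = 0.03474 × 32.5 = 1.12905 m; 2√(D_R t) = 7.694 m; argument = (5.51 − 1.12905)/7.694 = 0.5694.
C = C₀ × ½·erfc(0.5694) = 1820 × 0.2103 = 383 mg/L.

383 mg/L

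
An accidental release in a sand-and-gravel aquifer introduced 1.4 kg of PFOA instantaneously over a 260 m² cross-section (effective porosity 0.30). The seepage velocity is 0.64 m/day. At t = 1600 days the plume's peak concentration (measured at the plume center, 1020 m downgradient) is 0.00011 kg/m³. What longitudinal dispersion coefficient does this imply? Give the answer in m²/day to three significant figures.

1.32 m²/day

At the plume center C_max = M/(n_e·A·√(4πDt)), so D = M²/(4πt·(n_e·A·C_max)²).
n_e·A·C_max = 0.30 × 260 × 0.00011 = 0.008580 kg/m.
D = 1.4²/(4π × 1600 × 0.008580²) = 1.32 m²/day.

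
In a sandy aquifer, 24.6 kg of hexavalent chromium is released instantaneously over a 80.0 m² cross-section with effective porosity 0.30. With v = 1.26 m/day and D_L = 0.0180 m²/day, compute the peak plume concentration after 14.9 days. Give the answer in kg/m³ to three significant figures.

0.558 kg/m³

The peak of an instantaneous 1D plume sits at x = vt; there the Gaussian factor is 1 and C_max = M/(n_e·A·√(4πDt)), where n_e·A is the pore area the mass is dissolved in.
√(4πDt) = √(4π × 0.0180 × 14.9) = 1.836 m, so C_max = 24.6/(0.30 × 80.0 × 1.836) = 0.558 kg/m³.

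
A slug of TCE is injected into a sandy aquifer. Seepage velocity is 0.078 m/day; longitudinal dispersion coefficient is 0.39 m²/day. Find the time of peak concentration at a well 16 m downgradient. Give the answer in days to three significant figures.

For the 1D instantaneous-source solution, setting ∂C/∂t = 0 at fixed x gives v²t² + 2Dt − x² = 0, so t = (√(D² + v²x²) − D)/v².
√(D² + v²x²) = √(0.39² + 0.078² × 16²) = 1.308; v² = 0.006084.
t = (1.308 − 0.39)/0.006084 = 151 days (vs. the pure-advection estimate x/v = 205 d).

151 days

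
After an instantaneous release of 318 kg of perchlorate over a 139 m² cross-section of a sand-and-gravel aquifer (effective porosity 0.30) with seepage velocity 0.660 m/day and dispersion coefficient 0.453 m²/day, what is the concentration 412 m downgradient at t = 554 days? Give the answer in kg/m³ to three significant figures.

0.0160 kg/m³

For an instantaneous plane source, C(x,t) = M/(n_e·A·√(4πDt)) · exp(−(x−vt)²/(4Dt)), with n_e·A the pore (flow) area.
Plume center vt = 0.660 × 554 = 365.64 m, so the well at 412 m is 46.36 m downgradient of the peak.
√(4πDt) = 56.16 m, giving peak height M/(n_e·A·√(4πDt)) = 318/(0.30 × 139 × 56.16) = 0.1358 kg/m³.
(x−vt)²/(4Dt) = (46.36)²/(4 × 0.453 × 554) = 2.141; exp(−2.141) = 0.1175.
C = 0.1358 × 0.1175 = 0.0160 kg/m³.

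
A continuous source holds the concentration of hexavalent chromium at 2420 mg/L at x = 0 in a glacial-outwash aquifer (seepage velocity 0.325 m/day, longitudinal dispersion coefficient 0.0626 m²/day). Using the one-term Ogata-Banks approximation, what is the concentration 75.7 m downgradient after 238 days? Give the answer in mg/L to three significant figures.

For a continuous step input, C/C₀ ≈ ½·erfc((x−vt)/(2√(Dt))).
vt = 0.325 × 238 = 77.35 m and 2√(Dt) = 2√(0.0626 × 238) = 7.720 m.
Argument (x−vt)/(2√(Dt)) = (75.7 − 77.35)/7.720 = -0.2137; ½·erfc(-0.2137) = 0.6188.
C = 2420 × 0.6188 = 1500 mg/L.

1500 mg/L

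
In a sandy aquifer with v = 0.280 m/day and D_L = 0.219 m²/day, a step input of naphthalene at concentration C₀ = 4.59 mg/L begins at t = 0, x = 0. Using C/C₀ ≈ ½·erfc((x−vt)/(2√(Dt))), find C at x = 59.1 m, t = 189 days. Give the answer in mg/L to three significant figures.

1.14 mg/L

For a continuous step input, C/C₀ ≈ ½·erfc((x−vt)/(2√(Dt))).
vt = 0.280 × 189 = 52.92 m and 2√(Dt) = 2√(0.219 × 189) = 12.87 m.
Argument (x−vt)/(2√(Dt)) = (59.1 − 52.92)/12.87 = 0.4802; ½·erfc(0.4802) = 0.2485.
C = 4.59 × 0.2485 = 1.14 mg/L.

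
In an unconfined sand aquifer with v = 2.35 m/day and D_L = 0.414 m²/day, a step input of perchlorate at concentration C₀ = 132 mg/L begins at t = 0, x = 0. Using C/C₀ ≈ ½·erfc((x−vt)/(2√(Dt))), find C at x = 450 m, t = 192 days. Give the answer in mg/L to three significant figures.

71.0 mg/L

For a continuous step input, C/C₀ ≈ ½·erfc((x−vt)/(2√(Dt))).
vt = 2.35 × 192 = 451.2 m and 2√(Dt) = 2√(0.414 × 192) = 17.83 m.
Argument (x−vt)/(2√(Dt)) = (450 − 451.2)/17.83 = -0.06730; ½·erfc(-0.06730) = 0.5379.
C = 132 × 0.5379 = 71.0 mg/L.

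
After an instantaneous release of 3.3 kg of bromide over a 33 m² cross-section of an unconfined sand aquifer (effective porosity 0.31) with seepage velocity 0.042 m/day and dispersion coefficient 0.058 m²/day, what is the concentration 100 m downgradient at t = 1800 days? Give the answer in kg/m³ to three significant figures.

For an instantaneous plane source, C(x,t) = M/(n_e·A·√(4πDt)) · exp(−(x−vt)²/(4Dt)), with n_e·A the pore (flow) area.
Plume center vt = 0.042 × 1800 = 75.6 m, so the well at 100 m is 24.4 m downgradient of the peak.
√(4πDt) = 36.22 m, giving peak height M/(n_e·A·√(4πDt)) = 3.3/(0.31 × 33 × 36.22) = 0.008906 kg/m³.
(x−vt)²/(4Dt) = (24.4)²/(4 × 0.058 × 1800) = 1.426; exp(−1.426) = 0.2403.
C = 0.008906 × 0.2403 = 0.00214 kg/m³.

0.00214 kg/m³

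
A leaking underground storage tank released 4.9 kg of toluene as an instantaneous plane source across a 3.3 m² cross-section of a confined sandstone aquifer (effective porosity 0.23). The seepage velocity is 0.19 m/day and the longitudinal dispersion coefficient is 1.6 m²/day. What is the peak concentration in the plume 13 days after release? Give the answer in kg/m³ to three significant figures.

The peak of an instantaneous 1D plume sits at x = vt; there the Gaussian factor is 1 and C_max = M/(n_e·A·√(4πDt)), where n_e·A is the pore area the mass is dissolved in.
√(4πDt) = √(4π × 1.6 × 13) = 16.17 m, so C_max = 4.9/(0.23 × 3.3 × 16.17) = 0.399 kg/m³.

0.399 kg/m³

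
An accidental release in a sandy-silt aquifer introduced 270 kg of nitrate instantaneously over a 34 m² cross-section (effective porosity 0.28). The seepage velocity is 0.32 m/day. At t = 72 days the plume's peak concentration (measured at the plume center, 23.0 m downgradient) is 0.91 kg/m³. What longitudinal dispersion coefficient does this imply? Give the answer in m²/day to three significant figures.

1.07 m²/day

At the plume center C_max = M/(n_e·A·√(4πDt)), so D = M²/(4πt·(n_e·A·C_max)²).
n_e·A·C_max = 0.28 × 34 × 0.91 = 8.663 kg/m.
D = 270²/(4π × 72 × 8.663²) = 1.07 m²/day.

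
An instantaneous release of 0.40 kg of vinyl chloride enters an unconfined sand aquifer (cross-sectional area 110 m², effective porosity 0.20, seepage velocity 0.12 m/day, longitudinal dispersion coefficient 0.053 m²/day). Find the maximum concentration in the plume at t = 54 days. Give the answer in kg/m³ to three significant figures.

0.00303 kg/m³

The peak of an instantaneous 1D plume sits at x = vt; there the Gaussian factor is 1 and C_max = M/(n_e·A·√(4πDt)), where n_e·A is the pore area the mass is dissolved in.
√(4πDt) = √(4π × 0.053 × 54) = 5.997 m, so C_max = 0.40/(0.20 × 110 × 5.997) = 0.00303 kg/m³.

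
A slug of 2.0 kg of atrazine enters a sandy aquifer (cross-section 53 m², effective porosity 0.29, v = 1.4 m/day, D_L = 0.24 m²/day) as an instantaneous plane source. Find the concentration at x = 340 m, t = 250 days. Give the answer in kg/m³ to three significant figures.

0.00312 kg/m³

For an instantaneous plane source, C(x,t) = M/(n_e·A·√(4πDt)) · exp(−(x−vt)²/(4Dt)), with n_e·A the pore (flow) area.
Plume center vt = 1.4 × 250 = 350 m, so the well at 340 m is 10 m upgradient of the peak.
√(4πDt) = 27.46 m, giving peak height M/(n_e·A·√(4πDt)) = 2.0/(0.29 × 53 × 27.46) = 0.004739 kg/m³.
(x−vt)²/(4Dt) = (-10)²/(4 × 0.24 × 250) = 0.4167; exp(−0.4167) = 0.6592.
C = 0.004739 × 0.6592 = 0.00312 kg/m³.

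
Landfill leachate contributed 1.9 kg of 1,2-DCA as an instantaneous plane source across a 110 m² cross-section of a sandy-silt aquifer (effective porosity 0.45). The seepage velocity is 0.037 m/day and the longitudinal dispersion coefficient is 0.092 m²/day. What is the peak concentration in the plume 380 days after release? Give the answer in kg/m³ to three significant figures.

The peak of an instantaneous 1D plume sits at x = vt; there the Gaussian factor is 1 and C_max = M/(n_e·A·√(4πDt)), where n_e·A is the pore area the mass is dissolved in.
√(4πDt) = √(4π × 0.092 × 380) = 20.96 m, so C_max = 1.9/(0.45 × 110 × 20.96) = 0.00183 kg/m³.

0.00183 kg/m³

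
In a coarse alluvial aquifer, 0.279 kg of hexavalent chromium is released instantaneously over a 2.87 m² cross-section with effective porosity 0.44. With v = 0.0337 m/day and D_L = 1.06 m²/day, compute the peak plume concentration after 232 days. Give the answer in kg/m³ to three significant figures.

The peak of an instantaneous 1D plume sits at x = vt; there the Gaussian factor is 1 and C_max = M/(n_e·A·√(4πDt)), where n_e·A is the pore area the mass is dissolved in.
√(4πDt) = √(4π × 1.06 × 232) = 55.59 m, so C_max = 0.279/(0.44 × 2.87 × 55.59) = 0.00397 kg/m³.

0.00397 kg/m³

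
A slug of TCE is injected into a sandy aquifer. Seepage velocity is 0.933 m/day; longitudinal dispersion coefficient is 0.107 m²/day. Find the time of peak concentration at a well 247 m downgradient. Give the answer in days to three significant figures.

265 days

For the 1D instantaneous-source solution, setting ∂C/∂t = 0 at fixed x gives v²t² + 2Dt − x² = 0, so t = (√(D² + v²x²) − D)/v².
√(D² + v²x²) = √(0.107² + 0.933² × 247²) = 230.5; v² = 0.870489.
t = (230.5 − 0.107)/0.870489 = 265 days (vs. the pure-advection estimate x/v = 265 d).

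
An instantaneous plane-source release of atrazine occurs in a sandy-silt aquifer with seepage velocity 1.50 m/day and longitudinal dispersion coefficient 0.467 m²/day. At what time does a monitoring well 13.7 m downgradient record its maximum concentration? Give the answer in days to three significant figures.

For the 1D instantaneous-source solution, setting ∂C/∂t = 0 at fixed x gives v²t² + 2Dt − x² = 0, so t = (√(D² + v²x²) − D)/v².
√(D² + v²x²) = √(0.467² + 1.50² × 13.7²) = 20.56; v² = 2.25.
t = (20.56 − 0.467)/2.25 = 8.93 days (vs. the pure-advection estimate x/v = 9.13 d).

8.93 days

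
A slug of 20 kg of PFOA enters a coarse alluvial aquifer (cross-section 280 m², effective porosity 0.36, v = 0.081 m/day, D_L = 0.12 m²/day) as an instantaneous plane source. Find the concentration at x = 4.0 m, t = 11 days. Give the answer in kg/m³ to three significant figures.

For an instantaneous plane source, C(x,t) = M/(n_e·A·√(4πDt)) · exp(−(x−vt)²/(4Dt)), with n_e·A the pore (flow) area.
Plume center vt = 0.081 × 11 = 0.891 m, so the well at 4.0 m is 3.109 m downgradient of the peak.
√(4πDt) = 4.073 m, giving peak height M/(n_e·A·√(4πDt)) = 20/(0.36 × 280 × 4.073) = 0.04871 kg/m³.
(x−vt)²/(4Dt) = (3.109)²/(4 × 0.12 × 11) = 1.831; exp(−1.831) = 0.1603.
C = 0.04871 × 0.1603 = 0.00781 kg/m³.

0.00781 kg/m³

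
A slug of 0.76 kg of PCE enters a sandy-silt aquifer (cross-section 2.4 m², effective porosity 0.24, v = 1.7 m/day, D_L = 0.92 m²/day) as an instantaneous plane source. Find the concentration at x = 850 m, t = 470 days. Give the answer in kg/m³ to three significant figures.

For an instantaneous plane source, C(x,t) = M/(n_e·A·√(4πDt)) · exp(−(x−vt)²/(4Dt)), with n_e·A the pore (flow) area.
Plume center vt = 1.7 × 470 = 799 m, so the well at 850 m is 51 m downgradient of the peak.
√(4πDt) = 73.71 m, giving peak height M/(n_e·A·√(4πDt)) = 0.76/(0.24 × 2.4 × 73.71) = 0.01790 kg/m³.
(x−vt)²/(4Dt) = (51)²/(4 × 0.92 × 470) = 1.504; exp(−1.504) = 0.2222.
C = 0.01790 × 0.2222 = 0.00398 kg/m³.

0.00398 kg/m³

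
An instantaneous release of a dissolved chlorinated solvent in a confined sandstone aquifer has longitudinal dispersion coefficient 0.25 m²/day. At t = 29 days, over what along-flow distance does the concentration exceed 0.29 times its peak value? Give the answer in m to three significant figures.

12.0 m

The plume is Gaussian with σ = √(2Dt) = √(2 × 0.25 × 29) = 3.808 m.
C/C_peak = exp(−Δx²/(2σ²)) = 0.29 ⇒ Δx = σ·√(−2 ln 0.29) = 3.808 × 1.573 = 5.990 m.
Width = 2Δx = 12.0 m.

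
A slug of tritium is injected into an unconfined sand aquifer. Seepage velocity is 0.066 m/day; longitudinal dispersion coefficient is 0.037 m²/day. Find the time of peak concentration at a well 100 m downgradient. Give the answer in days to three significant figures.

1510 days

For the 1D instantaneous-source solution, setting ∂C/∂t = 0 at fixed x gives v²t² + 2Dt − x² = 0, so t = (√(D² + v²x²) − D)/v².
√(D² + v²x²) = √(0.037² + 0.066² × 100²) = 6.600; v² = 0.004356.
t = (6.600 − 0.037)/0.004356 = 1510 days (vs. the pure-advection estimate x/v = 1520 d).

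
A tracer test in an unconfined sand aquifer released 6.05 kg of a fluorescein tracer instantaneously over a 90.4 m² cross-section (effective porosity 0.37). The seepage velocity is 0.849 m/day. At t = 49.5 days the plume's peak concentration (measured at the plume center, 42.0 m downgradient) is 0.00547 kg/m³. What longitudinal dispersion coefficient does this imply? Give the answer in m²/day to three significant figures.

At the plume center C_max = M/(n_e·A·√(4πDt)), so D = M²/(4πt·(n_e·A·C_max)²).
n_e·A·C_max = 0.37 × 90.4 × 0.00547 = 0.1830 kg/m.
D = 6.05²/(4π × 49.5 × 0.1830²) = 1.76 m²/day.

1.76 m²/day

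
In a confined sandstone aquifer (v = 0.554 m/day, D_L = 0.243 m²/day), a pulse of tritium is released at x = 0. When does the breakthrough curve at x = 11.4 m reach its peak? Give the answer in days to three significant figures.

19.8 days

For the 1D instantaneous-source solution, setting ∂C/∂t = 0 at fixed x gives v²t² + 2Dt − x² = 0, so t = (√(D² + v²x²) − D)/v².
√(D² + v²x²) = √(0.243² + 0.554² × 11.4²) = 6.320; v² = 0.306916.
t = (6.320 − 0.243)/0.306916 = 19.8 days (vs. the pure-advection estimate x/v = 20.6 d).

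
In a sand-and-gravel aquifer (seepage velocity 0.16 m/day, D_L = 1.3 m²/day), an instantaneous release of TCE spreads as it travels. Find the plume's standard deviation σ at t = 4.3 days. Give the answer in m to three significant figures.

Dispersive spreading gives a Gaussian with σ² = 2Dt; advection only shifts the center.
σ = √(2 × 1.3 × 4.3) = 3.34 m.

3.34 m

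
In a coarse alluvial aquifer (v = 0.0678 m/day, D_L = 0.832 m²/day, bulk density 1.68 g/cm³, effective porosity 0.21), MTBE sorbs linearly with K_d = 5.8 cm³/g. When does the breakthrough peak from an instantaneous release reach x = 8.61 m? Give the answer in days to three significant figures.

Retardation factor R = 1 + ρ_b·K_d/n = 1 + 1.68 × 5.8/0.21 = 47.40.
Sorption retards both mechanisms: v_R = v/R = 0.001430 m/day, D_R = D/R = 0.01755 m²/day.
Peak time from v_R²t² + 2D_R t − x² = 0: t = (√(D_R² + v_R²x²) − D_R)/v_R².
√(D_R² + v_R²x²) = √(0.01755² + 0.001430² × 8.61²) = 0.02144; v_R² = 2.045e-06.
t = (0.02144 − 0.01755)/2.045e-06 = 1900 days.

1900 days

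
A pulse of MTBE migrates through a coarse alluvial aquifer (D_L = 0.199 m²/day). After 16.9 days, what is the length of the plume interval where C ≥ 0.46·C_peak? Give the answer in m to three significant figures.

6.46 m

The plume is Gaussian with σ = √(2Dt) = √(2 × 0.199 × 16.9) = 2.593 m.
C/C_peak = exp(−Δx²/(2σ²)) = 0.46 ⇒ Δx = σ·√(−2 ln 0.46) = 2.593 × 1.246 = 3.231 m.
Width = 2Δx = 6.46 m.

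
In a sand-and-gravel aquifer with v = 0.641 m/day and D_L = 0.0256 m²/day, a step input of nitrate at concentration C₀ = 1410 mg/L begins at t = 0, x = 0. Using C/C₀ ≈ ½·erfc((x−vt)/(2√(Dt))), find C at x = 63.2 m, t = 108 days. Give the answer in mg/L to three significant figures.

For a continuous step input, C/C₀ ≈ ½·erfc((x−vt)/(2√(Dt))).
vt = 0.641 × 108 = 69.228 m and 2√(Dt) = 2√(0.0256 × 108) = 3.326 m.
Argument (x−vt)/(2√(Dt)) = (63.2 − 69.228)/3.326 = -1.812; ½·erfc(-1.812) = 0.9948.
C = 1410 × 0.9948 = 1400 mg/L.

1400 mg/L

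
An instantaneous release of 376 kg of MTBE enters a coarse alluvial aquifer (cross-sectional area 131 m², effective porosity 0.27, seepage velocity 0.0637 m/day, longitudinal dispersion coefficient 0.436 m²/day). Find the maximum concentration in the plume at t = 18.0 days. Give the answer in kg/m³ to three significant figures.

1.07 kg/m³

The peak of an instantaneous 1D plume sits at x = vt; there the Gaussian factor is 1 and C_max = M/(n_e·A·√(4πDt)), where n_e·A is the pore area the mass is dissolved in.
√(4πDt) = √(4π × 0.436 × 18.0) = 9.931 m, so C_max = 376/(0.27 × 131 × 9.931) = 1.07 kg/m³.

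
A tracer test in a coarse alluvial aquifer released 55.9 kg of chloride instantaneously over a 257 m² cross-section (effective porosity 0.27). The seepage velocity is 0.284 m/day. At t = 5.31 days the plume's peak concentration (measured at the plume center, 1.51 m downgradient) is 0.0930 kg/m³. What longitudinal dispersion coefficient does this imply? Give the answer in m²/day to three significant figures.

1.12 m²/day

At the plume center C_max = M/(n_e·A·√(4πDt)), so D = M²/(4πt·(n_e·A·C_max)²).
n_e·A·C_max = 0.27 × 257 × 0.0930 = 6.453 kg/m.
D = 55.9²/(4π × 5.31 × 6.453²) = 1.12 m²/day.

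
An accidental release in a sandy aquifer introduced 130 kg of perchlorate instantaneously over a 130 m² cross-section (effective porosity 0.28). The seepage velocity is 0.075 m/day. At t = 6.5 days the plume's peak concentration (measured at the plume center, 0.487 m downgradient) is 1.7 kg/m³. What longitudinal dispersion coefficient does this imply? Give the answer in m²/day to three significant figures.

At the plume center C_max = M/(n_e·A·√(4πDt)), so D = M²/(4πt·(n_e·A·C_max)²).
n_e·A·C_max = 0.28 × 130 × 1.7 = 61.88 kg/m.
D = 130²/(4π × 6.5 × 61.88²) = 0.0540 m²/day.

0.0540 m²/day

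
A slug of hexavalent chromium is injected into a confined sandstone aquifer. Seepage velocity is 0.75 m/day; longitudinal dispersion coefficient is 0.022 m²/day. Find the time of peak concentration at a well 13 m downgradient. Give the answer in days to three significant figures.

For the 1D instantaneous-source solution, setting ∂C/∂t = 0 at fixed x gives v²t² + 2Dt − x² = 0, so t = (√(D² + v²x²) − D)/v².
√(D² + v²x²) = √(0.022² + 0.75² × 13²) = 9.750; v² = 0.5625.
t = (9.750 − 0.022)/0.5625 = 17.3 days (vs. the pure-advection estimate x/v = 17.3 d).

17.3 days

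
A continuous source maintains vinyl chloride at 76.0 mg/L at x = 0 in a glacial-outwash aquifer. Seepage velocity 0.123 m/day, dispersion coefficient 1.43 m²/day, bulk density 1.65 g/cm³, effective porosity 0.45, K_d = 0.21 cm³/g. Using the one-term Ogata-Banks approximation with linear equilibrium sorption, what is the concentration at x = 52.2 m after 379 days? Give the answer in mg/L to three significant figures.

11.2 mg/L

Retardation factor R = 1 + ρ_b·K_d/n = 1 + 1.65 × 0.21/0.45 = 1.770.
Sorption retards both mechanisms: v_R = v/R = 0.06949 m/day, D_R = D/R = 0.8079 m²/day.
v_R·t = 0.06949 × 379 = 26.33671 m; 2√(D_R t) = 35.00 m; argument = (52.2 − 26.33671)/35.00 = 0.7390.
C = C₀ × ½·erfc(0.7390) = 76.0 × 0.1480 = 11.2 mg/L.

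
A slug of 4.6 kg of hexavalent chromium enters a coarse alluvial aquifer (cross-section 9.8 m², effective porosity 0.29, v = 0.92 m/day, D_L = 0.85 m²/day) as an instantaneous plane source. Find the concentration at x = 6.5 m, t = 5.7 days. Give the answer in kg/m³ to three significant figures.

0.191 kg/m³

For an instantaneous plane source, C(x,t) = M/(n_e·A·√(4πDt)) · exp(−(x−vt)²/(4Dt)), with n_e·A the pore (flow) area.
Plume center vt = 0.92 × 5.7 = 5.244 m, so the well at 6.5 m is 1.256 m downgradient of the peak.
√(4πDt) = 7.803 m, giving peak height M/(n_e·A·√(4πDt)) = 4.6/(0.29 × 9.8 × 7.803) = 0.2074 kg/m³.
(x−vt)²/(4Dt) = (1.256)²/(4 × 0.85 × 5.7) = 0.08140; exp(−0.08140) = 0.9218.
C = 0.2074 × 0.9218 = 0.191 kg/m³.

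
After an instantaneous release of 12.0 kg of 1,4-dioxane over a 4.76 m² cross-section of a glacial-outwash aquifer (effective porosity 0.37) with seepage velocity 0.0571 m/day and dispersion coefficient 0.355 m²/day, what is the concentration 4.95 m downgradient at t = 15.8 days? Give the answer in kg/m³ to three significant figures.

0.391 kg/m³

For an instantaneous plane source, C(x,t) = M/(n_e·A·√(4πDt)) · exp(−(x−vt)²/(4Dt)), with n_e·A the pore (flow) area.
Plume center vt = 0.0571 × 15.8 = 0.90218 m, so the well at 4.95 m is 4.04782 m downgradient of the peak.
√(4πDt) = 8.396 m, giving peak height M/(n_e·A·√(4πDt)) = 12.0/(0.37 × 4.76 × 8.396) = 0.8115 kg/m³.
(x−vt)²/(4Dt) = (4.04782)²/(4 × 0.355 × 15.8) = 0.7303; exp(−0.7303) = 0.4818.
C = 0.8115 × 0.4818 = 0.391 kg/m³.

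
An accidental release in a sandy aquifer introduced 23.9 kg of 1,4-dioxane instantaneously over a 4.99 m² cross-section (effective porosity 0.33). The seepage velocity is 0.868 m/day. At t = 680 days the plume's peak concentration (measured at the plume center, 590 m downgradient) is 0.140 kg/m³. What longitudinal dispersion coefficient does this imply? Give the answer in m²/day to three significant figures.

At the plume center C_max = M/(n_e·A·√(4πDt)), so D = M²/(4πt·(n_e·A·C_max)²).
n_e·A·C_max = 0.33 × 4.99 × 0.140 = 0.2305 kg/m.
D = 23.9²/(4π × 680 × 0.2305²) = 1.26 m²/day.

1.26 m²/day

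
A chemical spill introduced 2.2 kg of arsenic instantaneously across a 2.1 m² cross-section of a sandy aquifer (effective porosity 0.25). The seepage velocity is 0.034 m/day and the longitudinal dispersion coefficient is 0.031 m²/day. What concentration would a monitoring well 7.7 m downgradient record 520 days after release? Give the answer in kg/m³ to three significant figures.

For an instantaneous plane source, C(x,t) = M/(n_e·A·√(4πDt)) · exp(−(x−vt)²/(4Dt)), with n_e·A the pore (flow) area.
Plume center vt = 0.034 × 520 = 17.68 m, so the well at 7.7 m is 9.98 m upgradient of the peak.
√(4πDt) = 14.23 m, giving peak height M/(n_e·A·√(4πDt)) = 2.2/(0.25 × 2.1 × 14.23) = 0.2945 kg/m³.
(x−vt)²/(4Dt) = (-9.98)²/(4 × 0.031 × 520) = 1.545; exp(−1.545) = 0.2133.
C = 0.2945 × 0.2133 = 0.0628 kg/m³.

0.0628 kg/m³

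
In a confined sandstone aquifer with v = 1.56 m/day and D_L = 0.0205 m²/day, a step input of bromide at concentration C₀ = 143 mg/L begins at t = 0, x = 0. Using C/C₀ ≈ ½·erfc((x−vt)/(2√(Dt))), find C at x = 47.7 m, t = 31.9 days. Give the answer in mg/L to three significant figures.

138 mg/L

For a continuous step input, C/C₀ ≈ ½·erfc((x−vt)/(2√(Dt))).
vt = 1.56 × 31.9 = 49.764 m and 2√(Dt) = 2√(0.0205 × 31.9) = 1.617 m.
Argument (x−vt)/(2√(Dt)) = (47.7 − 49.764)/1.617 = -1.276; ½·erfc(-1.276) = 0.9644.
C = 143 × 0.9644 = 138 mg/L.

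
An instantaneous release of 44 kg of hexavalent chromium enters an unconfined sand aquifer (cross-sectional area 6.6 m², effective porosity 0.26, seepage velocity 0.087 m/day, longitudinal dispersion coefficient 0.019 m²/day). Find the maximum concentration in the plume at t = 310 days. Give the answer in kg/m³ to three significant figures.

2.98 kg/m³

The peak of an instantaneous 1D plume sits at x = vt; there the Gaussian factor is 1 and C_max = M/(n_e·A·√(4πDt)), where n_e·A is the pore area the mass is dissolved in.
√(4πDt) = √(4π × 0.019 × 310) = 8.603 m, so C_max = 44/(0.26 × 6.6 × 8.603) = 2.98 kg/m³.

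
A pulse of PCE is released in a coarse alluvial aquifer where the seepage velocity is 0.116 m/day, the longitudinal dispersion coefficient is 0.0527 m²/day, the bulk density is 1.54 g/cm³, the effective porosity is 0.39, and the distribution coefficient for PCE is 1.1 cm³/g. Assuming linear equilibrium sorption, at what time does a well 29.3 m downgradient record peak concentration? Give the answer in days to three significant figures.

Retardation factor R = 1 + ρ_b·K_d/n = 1 + 1.54 × 1.1/0.39 = 5.344.
Sorption retards both mechanisms: v_R = v/R = 0.02171 m/day, D_R = D/R = 0.009862 m²/day.
Peak time from v_R²t² + 2D_R t − x² = 0: t = (√(D_R² + v_R²x²) − D_R)/v_R².
√(D_R² + v_R²x²) = √(0.009862² + 0.02171² × 29.3²) = 0.6362; v_R² = 0.0004713.
t = (0.6362 − 0.009862)/0.0004713 = 1330 days.

1330 days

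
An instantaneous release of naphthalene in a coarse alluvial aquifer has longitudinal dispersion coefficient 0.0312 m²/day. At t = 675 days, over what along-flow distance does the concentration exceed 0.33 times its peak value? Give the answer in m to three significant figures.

The plume is Gaussian with σ = √(2Dt) = √(2 × 0.0312 × 675) = 6.490 m.
C/C_peak = exp(−Δx²/(2σ²)) = 0.33 ⇒ Δx = σ·√(−2 ln 0.33) = 6.490 × 1.489 = 9.664 m.
Width = 2Δx = 19.3 m.

19.3 m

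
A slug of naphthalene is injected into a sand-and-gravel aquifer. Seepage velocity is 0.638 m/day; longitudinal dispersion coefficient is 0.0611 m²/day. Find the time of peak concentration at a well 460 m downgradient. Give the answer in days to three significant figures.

For the 1D instantaneous-source solution, setting ∂C/∂t = 0 at fixed x gives v²t² + 2Dt − x² = 0, so t = (√(D² + v²x²) − D)/v².
√(D² + v²x²) = √(0.0611² + 0.638² × 460²) = 293.5; v² = 0.407044.
t = (293.5 − 0.0611)/0.407044 = 721 days (vs. the pure-advection estimate x/v = 721 d).

721 days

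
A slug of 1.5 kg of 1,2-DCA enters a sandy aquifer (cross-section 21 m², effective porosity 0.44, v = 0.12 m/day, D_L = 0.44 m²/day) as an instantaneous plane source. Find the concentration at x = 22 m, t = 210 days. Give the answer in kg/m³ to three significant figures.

For an instantaneous plane source, C(x,t) = M/(n_e·A·√(4πDt)) · exp(−(x−vt)²/(4Dt)), with n_e·A the pore (flow) area.
Plume center vt = 0.12 × 210 = 25.2 m, so the well at 22 m is 3.2 m upgradient of the peak.
√(4πDt) = 34.08 m, giving peak height M/(n_e·A·√(4πDt)) = 1.5/(0.44 × 21 × 34.08) = 0.004763 kg/m³.
(x−vt)²/(4Dt) = (-3.2)²/(4 × 0.44 × 210) = 0.02771; exp(−0.02771) = 0.9727.
C = 0.004763 × 0.9727 = 0.00463 kg/m³.

0.00463 kg/m³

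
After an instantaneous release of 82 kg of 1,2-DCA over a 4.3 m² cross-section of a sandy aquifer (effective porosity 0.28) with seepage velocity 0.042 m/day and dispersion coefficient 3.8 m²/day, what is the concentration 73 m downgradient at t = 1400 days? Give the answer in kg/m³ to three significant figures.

For an instantaneous plane source, C(x,t) = M/(n_e·A·√(4πDt)) · exp(−(x−vt)²/(4Dt)), with n_e·A the pore (flow) area.
Plume center vt = 0.042 × 1400 = 58.8 m, so the well at 73 m is 14.2 m downgradient of the peak.
√(4πDt) = 258.6 m, giving peak height M/(n_e·A·√(4πDt)) = 82/(0.28 × 4.3 × 258.6) = 0.2634 kg/m³.
(x−vt)²/(4Dt) = (14.2)²/(4 × 3.8 × 1400) = 0.009476; exp(−0.009476) = 0.9906.
C = 0.2634 × 0.9906 = 0.261 kg/m³.

0.261 kg/m³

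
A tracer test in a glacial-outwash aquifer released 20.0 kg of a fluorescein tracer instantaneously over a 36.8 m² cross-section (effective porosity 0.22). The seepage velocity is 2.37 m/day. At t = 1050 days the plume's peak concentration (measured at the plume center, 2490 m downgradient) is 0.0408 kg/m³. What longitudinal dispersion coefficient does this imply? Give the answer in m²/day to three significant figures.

At the plume center C_max = M/(n_e·A·√(4πDt)), so D = M²/(4πt·(n_e·A·C_max)²).
n_e·A·C_max = 0.22 × 36.8 × 0.0408 = 0.3303 kg/m.
D = 20.0²/(4π × 1050 × 0.3303²) = 0.278 m²/day.

0.278 m²/day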